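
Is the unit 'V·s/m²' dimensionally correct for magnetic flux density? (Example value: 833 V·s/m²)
Yes

magnetic flux density has SI base units: kg / (A * s^2)
V·s/m² reduces to the same SI base units, so it is a valid unit for magnetic flux density.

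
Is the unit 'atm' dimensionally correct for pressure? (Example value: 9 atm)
Yes

pressure has SI base units: kg / (m * s^2)
atm reduces to the same SI base units, so it is a valid unit for pressure.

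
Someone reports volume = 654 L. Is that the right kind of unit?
Yes

volume has SI base units: m^3
L reduces to the same SI base units, so it is a valid unit for volume.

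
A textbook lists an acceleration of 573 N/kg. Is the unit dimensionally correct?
Yes

acceleration has SI base units: m / s^2
N/kg reduces to the same SI base units, so it is a valid unit for acceleration.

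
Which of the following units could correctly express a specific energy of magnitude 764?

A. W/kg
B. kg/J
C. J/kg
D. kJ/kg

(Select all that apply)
C, D

specific energy has SI base units: m^2 / s^2

Checking each option against m^2 / s^2:
  A. W/kg: ✗ does not match
  B. kg/J: ✗ does not match
  C. J/kg: ✓ matches
  D. kJ/kg: ✓ matches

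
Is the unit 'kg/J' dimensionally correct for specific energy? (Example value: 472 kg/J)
No

specific energy has SI base units: m^2 / s^2
kg/J does NOT reduce to m^2 / s^2; a valid unit for specific energy would be e.g. J/kg.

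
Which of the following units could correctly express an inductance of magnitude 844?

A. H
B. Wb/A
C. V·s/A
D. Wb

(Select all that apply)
A, B, C

inductance has SI base units: kg * m^2 / (A^2 * s^2)

Checking each option against kg * m^2 / (A^2 * s^2):
  A. H: ✓ matches
  B. Wb/A: ✓ matches
  C. V·s/A: ✓ matches
  D. Wb: ✗ does not match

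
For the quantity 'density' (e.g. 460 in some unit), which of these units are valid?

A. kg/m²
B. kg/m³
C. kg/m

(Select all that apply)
B

density has SI base units: kg / m^3

Checking each option against kg / m^3:
  A. kg/m²: ✗ does not match
  B. kg/m³: ✓ matches
  C. kg/m: ✗ does not match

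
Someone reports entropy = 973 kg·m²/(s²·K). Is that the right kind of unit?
Yes

entropy has SI base units: kg * m^2 / (s^2 * K)
kg·m²/(s²·K) reduces to the same SI base units, so it is a valid unit for entropy.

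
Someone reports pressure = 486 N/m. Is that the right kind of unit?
No

pressure has SI base units: kg / (m * s^2)
N/m does NOT reduce to kg / (m * s^2); a valid unit for pressure would be e.g. Pa.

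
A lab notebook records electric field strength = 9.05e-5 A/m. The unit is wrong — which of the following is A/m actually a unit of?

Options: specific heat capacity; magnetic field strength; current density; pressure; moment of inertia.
magnetic field strength

electric field strength should have units dimensionally equivalent to kg * m / (A * s^3) (e.g. V/m).
The given unit 'A/m' reduces to A / m. Of the listed options, that is the dimensionality of magnetic field strength.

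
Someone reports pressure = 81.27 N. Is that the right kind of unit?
No

pressure has SI base units: kg / (m * s^2)
N does NOT reduce to kg / (m * s^2); a valid unit for pressure would be e.g. Pa.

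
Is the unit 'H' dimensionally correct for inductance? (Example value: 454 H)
Yes

inductance has SI base units: kg * m^2 / (A^2 * s^2)
H reduces to the same SI base units, so it is a valid unit for inductance.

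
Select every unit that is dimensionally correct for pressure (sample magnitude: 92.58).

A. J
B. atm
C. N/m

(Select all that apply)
B

pressure has SI base units: kg / (m * s^2)

Checking each option against kg / (m * s^2):
  A. J: ✗ does not match
  B. atm: ✓ matches
  C. N/m: ✗ does not match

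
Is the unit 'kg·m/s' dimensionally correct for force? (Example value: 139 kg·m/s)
No

force has SI base units: kg * m / s^2
kg·m/s does NOT reduce to kg * m / s^2; a valid unit for force would be e.g. N.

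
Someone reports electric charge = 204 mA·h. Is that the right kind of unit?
Yes

electric charge has SI base units: A * s
mA·h reduces to the same SI base units, so it is a valid unit for electric charge.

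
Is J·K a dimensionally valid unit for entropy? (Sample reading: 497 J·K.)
No

entropy has SI base units: kg * m^2 / (s^2 * K)
J·K does NOT reduce to kg * m^2 / (s^2 * K); a valid unit for entropy would be e.g. J/K.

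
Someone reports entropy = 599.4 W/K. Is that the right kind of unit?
No

entropy has SI base units: kg * m^2 / (s^2 * K)
W/K does NOT reduce to kg * m^2 / (s^2 * K); a valid unit for entropy would be e.g. J/K.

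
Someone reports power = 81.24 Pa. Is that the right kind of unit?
No

power has SI base units: kg * m^2 / s^3
Pa does NOT reduce to kg * m^2 / s^3; a valid unit for power would be e.g. W.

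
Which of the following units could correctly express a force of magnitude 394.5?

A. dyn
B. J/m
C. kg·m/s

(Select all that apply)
A, B

force has SI base units: kg * m / s^2

Checking each option against kg * m / s^2:
  A. dyn: ✓ matches
  B. J/m: ✓ matches
  C. kg·m/s: ✗ does not match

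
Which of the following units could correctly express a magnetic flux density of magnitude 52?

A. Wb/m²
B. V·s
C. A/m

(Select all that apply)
A

magnetic flux density has SI base units: kg / (A * s^2)

Checking each option against kg / (A * s^2):
  A. Wb/m²: ✓ matches
  B. V·s: ✗ does not match
  C. A/m: ✗ does not match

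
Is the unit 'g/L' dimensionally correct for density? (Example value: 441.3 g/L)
Yes

density has SI base units: kg / m^3
g/L reduces to the same SI base units, so it is a valid unit for density.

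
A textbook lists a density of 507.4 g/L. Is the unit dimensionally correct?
Yes

density has SI base units: kg / m^3
g/L reduces to the same SI base units, so it is a valid unit for density.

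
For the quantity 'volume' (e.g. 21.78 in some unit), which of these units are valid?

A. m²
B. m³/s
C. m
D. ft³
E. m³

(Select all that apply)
D, E

volume has SI base units: m^3

Checking each option against m^3:
  A. m²: ✗ does not match
  B. m³/s: ✗ does not match
  C. m: ✗ does not match
  D. ft³: ✓ matches
  E. m³: ✓ matches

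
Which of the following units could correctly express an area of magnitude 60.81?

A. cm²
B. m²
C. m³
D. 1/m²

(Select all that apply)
A, B

area has SI base units: m^2

Checking each option against m^2:
  A. cm²: ✓ matches
  B. m²: ✓ matches
  C. m³: ✗ does not match
  D. 1/m²: ✗ does not match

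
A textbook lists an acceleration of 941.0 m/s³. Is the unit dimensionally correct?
No

acceleration has SI base units: m / s^2
m/s³ does NOT reduce to m / s^2; a valid unit for acceleration would be e.g. m/s².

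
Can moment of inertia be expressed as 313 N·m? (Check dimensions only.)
No

moment of inertia has SI base units: kg * m^2
N·m does NOT reduce to kg * m^2; a valid unit for moment of inertia would be e.g. kg·m².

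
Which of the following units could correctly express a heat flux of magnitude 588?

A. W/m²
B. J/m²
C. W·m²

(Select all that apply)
A

heat flux has SI base units: kg / s^3

Checking each option against kg / s^3:
  A. W/m²: ✓ matches
  B. J/m²: ✗ does not match
  C. W·m²: ✗ does not match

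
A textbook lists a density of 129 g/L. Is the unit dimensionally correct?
Yes

density has SI base units: kg / m^3
g/L reduces to the same SI base units, so it is a valid unit for density.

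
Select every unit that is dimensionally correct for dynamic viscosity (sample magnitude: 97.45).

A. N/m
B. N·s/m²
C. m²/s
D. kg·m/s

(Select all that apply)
B

dynamic viscosity has SI base units: kg / (m * s)

Checking each option against kg / (m * s):
  A. N/m: ✗ does not match
  B. N·s/m²: ✓ matches
  C. m²/s: ✗ does not match
  D. kg·m/s: ✗ does not match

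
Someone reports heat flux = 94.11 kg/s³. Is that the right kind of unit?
Yes

heat flux has SI base units: kg / s^3
kg/s³ reduces to the same SI base units, so it is a valid unit for heat flux.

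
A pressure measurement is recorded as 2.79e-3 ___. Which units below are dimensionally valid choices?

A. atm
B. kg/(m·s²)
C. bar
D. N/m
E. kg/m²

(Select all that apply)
A, B, C

pressure has SI base units: kg / (m * s^2)

Checking each option against kg / (m * s^2):
  A. atm: ✓ matches
  B. kg/(m·s²): ✓ matches
  C. bar: ✓ matches
  D. N/m: ✗ does not match
  E. kg/m²: ✗ does not match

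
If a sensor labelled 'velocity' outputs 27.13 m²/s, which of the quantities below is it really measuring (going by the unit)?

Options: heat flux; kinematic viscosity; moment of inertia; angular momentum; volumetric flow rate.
kinematic viscosity

velocity should have units dimensionally equivalent to m / s (e.g. m/s).
The given unit 'm²/s' reduces to m^2 / s. Of the listed options, that is the dimensionality of kinematic viscosity.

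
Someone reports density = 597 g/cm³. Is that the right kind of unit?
Yes

density has SI base units: kg / m^3
g/cm³ reduces to the same SI base units, so it is a valid unit for density.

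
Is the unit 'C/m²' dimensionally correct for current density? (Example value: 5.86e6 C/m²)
No

current density has SI base units: A / m^2
C/m² does NOT reduce to A / m^2; a valid unit for current density would be e.g. A/m².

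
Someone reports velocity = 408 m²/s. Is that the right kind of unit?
No

velocity has SI base units: m / s
m²/s does NOT reduce to m / s; a valid unit for velocity would be e.g. m/s.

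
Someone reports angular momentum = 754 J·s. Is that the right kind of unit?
Yes

angular momentum has SI base units: kg * m^2 / s
J·s reduces to the same SI base units, so it is a valid unit for angular momentum.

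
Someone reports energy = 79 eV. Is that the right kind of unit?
Yes

energy has SI base units: kg * m^2 / s^2
eV reduces to the same SI base units, so it is a valid unit for energy.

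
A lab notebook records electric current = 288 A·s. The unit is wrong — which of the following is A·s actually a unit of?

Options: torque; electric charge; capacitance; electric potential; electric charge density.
electric charge

electric current should have units dimensionally equivalent to A (e.g. A).
The given unit 'A·s' reduces to A * s. Of the listed options, that is the dimensionality of electric charge.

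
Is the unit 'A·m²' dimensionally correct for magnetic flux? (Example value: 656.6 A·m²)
No

magnetic flux has SI base units: kg * m^2 / (A * s^2)
A·m² does NOT reduce to kg * m^2 / (A * s^2); a valid unit for magnetic flux would be e.g. Wb.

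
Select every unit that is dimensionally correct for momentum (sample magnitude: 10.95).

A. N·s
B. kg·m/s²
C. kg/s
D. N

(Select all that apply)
A

momentum has SI base units: kg * m / s

Checking each option against kg * m / s:
  A. N·s: ✓ matches
  B. kg·m/s²: ✗ does not match
  C. kg/s: ✗ does not match
  D. N: ✗ does not match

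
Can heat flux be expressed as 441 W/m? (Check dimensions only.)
No

heat flux has SI base units: kg / s^3
W/m does NOT reduce to kg / s^3; a valid unit for heat flux would be e.g. W/m².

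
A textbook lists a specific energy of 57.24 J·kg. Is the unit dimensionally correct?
No

specific energy has SI base units: m^2 / s^2
J·kg does NOT reduce to m^2 / s^2; a valid unit for specific energy would be e.g. J/kg.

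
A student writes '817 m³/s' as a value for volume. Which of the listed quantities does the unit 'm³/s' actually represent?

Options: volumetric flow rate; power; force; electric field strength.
volumetric flow rate

volume should have units dimensionally equivalent to m^3 (e.g. m³).
The given unit 'm³/s' reduces to m^3 / s. Of the listed options, that is the dimensionality of volumetric flow rate.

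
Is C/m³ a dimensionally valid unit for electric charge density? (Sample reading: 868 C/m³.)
Yes

electric charge density has SI base units: A * s / m^3
C/m³ reduces to the same SI base units, so it is a valid unit for electric charge density.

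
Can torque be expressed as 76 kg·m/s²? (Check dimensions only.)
No

torque has SI base units: kg * m^2 / s^2
kg·m/s² does NOT reduce to kg * m^2 / s^2; a valid unit for torque would be e.g. N·m.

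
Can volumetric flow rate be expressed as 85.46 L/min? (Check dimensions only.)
Yes

volumetric flow rate has SI base units: m^3 / s
L/min reduces to the same SI base units, so it is a valid unit for volumetric flow rate.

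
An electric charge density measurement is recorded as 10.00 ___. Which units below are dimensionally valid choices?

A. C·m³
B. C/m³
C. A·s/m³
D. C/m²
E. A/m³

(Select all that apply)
B, C

electric charge density has SI base units: A * s / m^3

Checking each option against A * s / m^3:
  A. C·m³: ✗ does not match
  B. C/m³: ✓ matches
  C. A·s/m³: ✓ matches
  D. C/m²: ✗ does not match
  E. A/m³: ✗ does not match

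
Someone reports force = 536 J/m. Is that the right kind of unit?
Yes

force has SI base units: kg * m / s^2
J/m reduces to the same SI base units, so it is a valid unit for force.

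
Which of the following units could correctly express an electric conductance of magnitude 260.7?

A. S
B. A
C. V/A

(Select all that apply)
A

electric conductance has SI base units: A^2 * s^3 / (kg * m^2)

Checking each option against A^2 * s^3 / (kg * m^2):
  A. S: ✓ matches
  B. A: ✗ does not match
  C. V/A: ✗ does not match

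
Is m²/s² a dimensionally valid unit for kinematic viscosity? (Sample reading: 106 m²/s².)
No

kinematic viscosity has SI base units: m^2 / s
m²/s² does NOT reduce to m^2 / s; a valid unit for kinematic viscosity would be e.g. m²/s.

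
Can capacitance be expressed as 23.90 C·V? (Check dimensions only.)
No

capacitance has SI base units: A^2 * s^4 / (kg * m^2)
C·V does NOT reduce to A^2 * s^4 / (kg * m^2); a valid unit for capacitance would be e.g. F.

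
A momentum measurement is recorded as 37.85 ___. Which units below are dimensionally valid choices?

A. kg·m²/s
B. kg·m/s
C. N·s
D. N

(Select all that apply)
B, C

momentum has SI base units: kg * m / s

Checking each option against kg * m / s:
  A. kg·m²/s: ✗ does not match
  B. kg·m/s: ✓ matches
  C. N·s: ✓ matches
  D. N: ✗ does not match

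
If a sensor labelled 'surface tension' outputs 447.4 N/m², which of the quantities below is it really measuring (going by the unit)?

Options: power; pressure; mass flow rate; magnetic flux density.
pressure

surface tension should have units dimensionally equivalent to kg / s^2 (e.g. N/m).
The given unit 'N/m²' reduces to kg / (m * s^2). Of the listed options, that is the dimensionality of pressure.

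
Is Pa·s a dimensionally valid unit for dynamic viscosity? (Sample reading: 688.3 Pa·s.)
Yes

dynamic viscosity has SI base units: kg / (m * s)
Pa·s reduces to the same SI base units, so it is a valid unit for dynamic viscosity.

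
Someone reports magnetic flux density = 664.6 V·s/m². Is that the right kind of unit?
Yes

magnetic flux density has SI base units: kg / (A * s^2)
V·s/m² reduces to the same SI base units, so it is a valid unit for magnetic flux density.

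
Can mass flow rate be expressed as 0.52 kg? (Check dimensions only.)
No

mass flow rate has SI base units: kg / s
kg does NOT reduce to kg / s; a valid unit for mass flow rate would be e.g. kg/s.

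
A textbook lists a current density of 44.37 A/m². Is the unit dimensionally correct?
Yes

current density has SI base units: A / m^2
A/m² reduces to the same SI base units, so it is a valid unit for current density.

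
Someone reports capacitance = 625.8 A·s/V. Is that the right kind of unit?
Yes

capacitance has SI base units: A^2 * s^4 / (kg * m^2)
A·s/V reduces to the same SI base units, so it is a valid unit for capacitance.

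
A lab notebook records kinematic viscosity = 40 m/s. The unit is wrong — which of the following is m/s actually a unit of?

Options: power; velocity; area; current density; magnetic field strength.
velocity

kinematic viscosity should have units dimensionally equivalent to m^2 / s (e.g. m²/s).
The given unit 'm/s' reduces to m / s. Of the listed options, that is the dimensionality of velocity.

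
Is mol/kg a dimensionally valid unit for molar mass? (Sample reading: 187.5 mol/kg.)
No

molar mass has SI base units: kg / mol
mol/kg does NOT reduce to kg / mol; a valid unit for molar mass would be e.g. kg/mol.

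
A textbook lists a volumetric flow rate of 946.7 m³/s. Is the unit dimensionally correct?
Yes

volumetric flow rate has SI base units: m^3 / s
m³/s reduces to the same SI base units, so it is a valid unit for volumetric flow rate.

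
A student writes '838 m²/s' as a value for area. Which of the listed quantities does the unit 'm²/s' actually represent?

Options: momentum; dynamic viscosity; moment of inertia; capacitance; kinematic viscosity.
kinematic viscosity

area should have units dimensionally equivalent to m^2 (e.g. m²).
The given unit 'm²/s' reduces to m^2 / s. Of the listed options, that is the dimensionality of kinematic viscosity.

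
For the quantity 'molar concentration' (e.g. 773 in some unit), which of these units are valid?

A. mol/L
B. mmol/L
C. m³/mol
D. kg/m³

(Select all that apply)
A, B

molar concentration has SI base units: mol / m^3

Checking each option against mol / m^3:
  A. mol/L: ✓ matches
  B. mmol/L: ✓ matches
  C. m³/mol: ✗ does not match
  D. kg/m³: ✗ does not match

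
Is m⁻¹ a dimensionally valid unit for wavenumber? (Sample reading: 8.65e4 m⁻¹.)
Yes

wavenumber has SI base units: 1 / m
m⁻¹ reduces to the same SI base units, so it is a valid unit for wavenumber.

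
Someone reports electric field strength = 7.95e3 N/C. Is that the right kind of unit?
Yes

electric field strength has SI base units: kg * m / (A * s^3)
N/C reduces to the same SI base units, so it is a valid unit for electric field strength.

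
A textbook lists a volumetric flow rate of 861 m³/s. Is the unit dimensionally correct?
Yes

volumetric flow rate has SI base units: m^3 / s
m³/s reduces to the same SI base units, so it is a valid unit for volumetric flow rate.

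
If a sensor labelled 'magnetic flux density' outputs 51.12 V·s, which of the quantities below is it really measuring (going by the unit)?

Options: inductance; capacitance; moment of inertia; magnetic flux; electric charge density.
magnetic flux

magnetic flux density should have units dimensionally equivalent to kg / (A * s^2) (e.g. T).
The given unit 'V·s' reduces to kg * m^2 / (A * s^2). Of the listed options, that is the dimensionality of magnetic flux.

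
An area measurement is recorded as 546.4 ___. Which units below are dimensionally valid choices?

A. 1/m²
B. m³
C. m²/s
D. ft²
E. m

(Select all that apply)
D

area has SI base units: m^2

Checking each option against m^2:
  A. 1/m²: ✗ does not match
  B. m³: ✗ does not match
  C. m²/s: ✗ does not match
  D. ft²: ✓ matches
  E. m: ✗ does not match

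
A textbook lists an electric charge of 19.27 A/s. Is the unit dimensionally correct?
No

electric charge has SI base units: A * s
A/s does NOT reduce to A * s; a valid unit for electric charge would be e.g. C.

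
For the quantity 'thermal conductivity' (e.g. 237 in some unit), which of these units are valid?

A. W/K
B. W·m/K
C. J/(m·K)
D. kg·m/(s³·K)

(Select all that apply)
D

thermal conductivity has SI base units: kg * m / (s^3 * K)

Checking each option against kg * m / (s^3 * K):
  A. W/K: ✗ does not match
  B. W·m/K: ✗ does not match
  C. J/(m·K): ✗ does not match
  D. kg·m/(s³·K): ✓ matches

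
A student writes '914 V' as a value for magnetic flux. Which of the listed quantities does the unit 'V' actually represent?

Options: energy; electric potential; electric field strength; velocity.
electric potential

magnetic flux should have units dimensionally equivalent to kg * m^2 / (A * s^2) (e.g. Wb).
The given unit 'V' reduces to kg * m^2 / (A * s^3). Of the listed options, that is the dimensionality of electric potential.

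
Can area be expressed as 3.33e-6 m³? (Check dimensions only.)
No

area has SI base units: m^2
m³ does NOT reduce to m^2; a valid unit for area would be e.g. m².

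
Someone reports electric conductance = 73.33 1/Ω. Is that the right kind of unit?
Yes

electric conductance has SI base units: A^2 * s^3 / (kg * m^2)
1/Ω reduces to the same SI base units, so it is a valid unit for electric conductance.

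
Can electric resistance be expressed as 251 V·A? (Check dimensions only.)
No

electric resistance has SI base units: kg * m^2 / (A^2 * s^3)
V·A does NOT reduce to kg * m^2 / (A^2 * s^3); a valid unit for electric resistance would be e.g. Ω.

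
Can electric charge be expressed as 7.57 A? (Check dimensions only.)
No

electric charge has SI base units: A * s
A does NOT reduce to A * s; a valid unit for electric charge would be e.g. C.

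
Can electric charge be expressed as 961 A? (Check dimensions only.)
No

electric charge has SI base units: A * s
A does NOT reduce to A * s; a valid unit for electric charge would be e.g. C.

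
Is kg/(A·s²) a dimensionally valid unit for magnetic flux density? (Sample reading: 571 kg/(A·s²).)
Yes

magnetic flux density has SI base units: kg / (A * s^2)
kg/(A·s²) reduces to the same SI base units, so it is a valid unit for magnetic flux density.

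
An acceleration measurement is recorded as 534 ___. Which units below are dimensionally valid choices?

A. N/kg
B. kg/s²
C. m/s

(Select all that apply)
A

acceleration has SI base units: m / s^2

Checking each option against m / s^2:
  A. N/kg: ✓ matches
  B. kg/s²: ✗ does not match
  C. m/s: ✗ does not match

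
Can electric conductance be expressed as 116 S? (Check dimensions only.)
Yes

electric conductance has SI base units: A^2 * s^3 / (kg * m^2)
S reduces to the same SI base units, so it is a valid unit for electric conductance.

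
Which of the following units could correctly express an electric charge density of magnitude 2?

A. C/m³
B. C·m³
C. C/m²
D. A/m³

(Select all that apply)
A

electric charge density has SI base units: A * s / m^3

Checking each option against A * s / m^3:
  A. C/m³: ✓ matches
  B. C·m³: ✗ does not match
  C. C/m²: ✗ does not match
  D. A/m³: ✗ does not match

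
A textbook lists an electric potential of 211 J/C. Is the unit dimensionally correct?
Yes

electric potential has SI base units: kg * m^2 / (A * s^3)
J/C reduces to the same SI base units, so it is a valid unit for electric potential.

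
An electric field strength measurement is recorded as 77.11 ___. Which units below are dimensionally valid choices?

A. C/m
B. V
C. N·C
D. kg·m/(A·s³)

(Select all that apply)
D

electric field strength has SI base units: kg * m / (A * s^3)

Checking each option against kg * m / (A * s^3):
  A. C/m: ✗ does not match
  B. V: ✗ does not match
  C. N·C: ✗ does not match
  D. kg·m/(A·s³): ✓ matches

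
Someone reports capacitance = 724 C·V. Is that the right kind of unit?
No

capacitance has SI base units: A^2 * s^4 / (kg * m^2)
C·V does NOT reduce to A^2 * s^4 / (kg * m^2); a valid unit for capacitance would be e.g. F.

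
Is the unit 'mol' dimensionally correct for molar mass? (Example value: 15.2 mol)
No

molar mass has SI base units: kg / mol
mol does NOT reduce to kg / mol; a valid unit for molar mass would be e.g. kg/mol.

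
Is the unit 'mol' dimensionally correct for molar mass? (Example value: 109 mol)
No

molar mass has SI base units: kg / mol
mol does NOT reduce to kg / mol; a valid unit for molar mass would be e.g. kg/mol.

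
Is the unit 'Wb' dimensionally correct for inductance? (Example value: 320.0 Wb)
No

inductance has SI base units: kg * m^2 / (A^2 * s^2)
Wb does NOT reduce to kg * m^2 / (A^2 * s^2); a valid unit for inductance would be e.g. H.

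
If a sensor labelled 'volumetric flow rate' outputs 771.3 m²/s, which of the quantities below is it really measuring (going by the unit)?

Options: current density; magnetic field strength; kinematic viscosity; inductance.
kinematic viscosity

volumetric flow rate should have units dimensionally equivalent to m^3 / s (e.g. m³/s).
The given unit 'm²/s' reduces to m^2 / s. Of the listed options, that is the dimensionality of kinematic viscosity.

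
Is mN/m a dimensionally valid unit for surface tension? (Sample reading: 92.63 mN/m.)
Yes

surface tension has SI base units: kg / s^2
mN/m reduces to the same SI base units, so it is a valid unit for surface tension.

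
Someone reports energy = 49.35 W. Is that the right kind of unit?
No

energy has SI base units: kg * m^2 / s^2
W does NOT reduce to kg * m^2 / s^2; a valid unit for energy would be e.g. J.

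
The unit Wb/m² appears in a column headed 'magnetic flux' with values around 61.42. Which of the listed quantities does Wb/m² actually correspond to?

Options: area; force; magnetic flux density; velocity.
magnetic flux density

magnetic flux should have units dimensionally equivalent to kg * m^2 / (A * s^2) (e.g. Wb).
The given unit 'Wb/m²' reduces to kg / (A * s^2). Of the listed options, that is the dimensionality of magnetic flux density.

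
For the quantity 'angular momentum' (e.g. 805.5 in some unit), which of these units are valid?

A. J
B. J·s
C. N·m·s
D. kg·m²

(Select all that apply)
B, C

angular momentum has SI base units: kg * m^2 / s

Checking each option against kg * m^2 / s:
  A. J: ✗ does not match
  B. J·s: ✓ matches
  C. N·m·s: ✓ matches
  D. kg·m²: ✗ does not match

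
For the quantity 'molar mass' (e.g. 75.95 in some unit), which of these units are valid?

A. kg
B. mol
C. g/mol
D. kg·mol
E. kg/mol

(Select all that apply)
C, E

molar mass has SI base units: kg / mol

Checking each option against kg / mol:
  A. kg: ✗ does not match
  B. mol: ✗ does not match
  C. g/mol: ✓ matches
  D. kg·mol: ✗ does not match
  E. kg/mol: ✓ matches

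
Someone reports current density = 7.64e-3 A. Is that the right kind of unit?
No

current density has SI base units: A / m^2
A does NOT reduce to A / m^2; a valid unit for current density would be e.g. A/m².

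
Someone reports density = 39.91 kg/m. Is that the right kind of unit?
No

density has SI base units: kg / m^3
kg/m does NOT reduce to kg / m^3; a valid unit for density would be e.g. kg/m³.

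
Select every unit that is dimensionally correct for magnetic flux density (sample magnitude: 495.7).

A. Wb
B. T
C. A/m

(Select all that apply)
B

magnetic flux density has SI base units: kg / (A * s^2)

Checking each option against kg / (A * s^2):
  A. Wb: ✗ does not match
  B. T: ✓ matches
  C. A/m: ✗ does not match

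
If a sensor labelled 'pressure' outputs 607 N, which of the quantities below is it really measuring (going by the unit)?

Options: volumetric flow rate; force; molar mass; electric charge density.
force

pressure should have units dimensionally equivalent to kg / (m * s^2) (e.g. Pa).
The given unit 'N' reduces to kg * m / s^2. Of the listed options, that is the dimensionality of force.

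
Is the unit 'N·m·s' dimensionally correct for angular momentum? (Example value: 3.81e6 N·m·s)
Yes

angular momentum has SI base units: kg * m^2 / s
N·m·s reduces to the same SI base units, so it is a valid unit for angular momentum.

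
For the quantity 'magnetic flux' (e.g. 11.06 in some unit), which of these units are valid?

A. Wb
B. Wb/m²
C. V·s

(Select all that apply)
A, C

magnetic flux has SI base units: kg * m^2 / (A * s^2)

Checking each option against kg * m^2 / (A * s^2):
  A. Wb: ✓ matches
  B. Wb/m²: ✗ does not match
  C. V·s: ✓ matches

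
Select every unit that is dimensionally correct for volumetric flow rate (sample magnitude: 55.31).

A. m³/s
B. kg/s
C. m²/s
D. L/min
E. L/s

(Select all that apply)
A, D, E

volumetric flow rate has SI base units: m^3 / s

Checking each option against m^3 / s:
  A. m³/s: ✓ matches
  B. kg/s: ✗ does not match
  C. m²/s: ✗ does not match
  D. L/min: ✓ matches
  E. L/s: ✓ matches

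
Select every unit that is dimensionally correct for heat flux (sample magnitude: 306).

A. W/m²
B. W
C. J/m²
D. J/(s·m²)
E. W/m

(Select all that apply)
A, D

heat flux has SI base units: kg / s^3

Checking each option against kg / s^3:
  A. W/m²: ✓ matches
  B. W: ✗ does not match
  C. J/m²: ✗ does not match
  D. J/(s·m²): ✓ matches
  E. W/m: ✗ does not match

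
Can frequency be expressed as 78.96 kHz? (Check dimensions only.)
Yes

frequency has SI base units: 1 / s
kHz reduces to the same SI base units, so it is a valid unit for frequency.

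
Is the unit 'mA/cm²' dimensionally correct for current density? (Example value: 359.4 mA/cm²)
Yes

current density has SI base units: A / m^2
mA/cm² reduces to the same SI base units, so it is a valid unit for current density.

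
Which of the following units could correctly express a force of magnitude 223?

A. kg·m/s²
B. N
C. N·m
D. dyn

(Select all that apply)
A, B, D

force has SI base units: kg * m / s^2

Checking each option against kg * m / s^2:
  A. kg·m/s²: ✓ matches
  B. N: ✓ matches
  C. N·m: ✗ does not match
  D. dyn: ✓ matches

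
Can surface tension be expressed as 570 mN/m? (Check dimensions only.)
Yes

surface tension has SI base units: kg / s^2
mN/m reduces to the same SI base units, so it is a valid unit for surface tension.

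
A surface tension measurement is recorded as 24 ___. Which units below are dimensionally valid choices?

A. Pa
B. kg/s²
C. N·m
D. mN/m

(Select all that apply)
B, D

surface tension has SI base units: kg / s^2

Checking each option against kg / s^2:
  A. Pa: ✗ does not match
  B. kg/s²: ✓ matches
  C. N·m: ✗ does not match
  D. mN/m: ✓ matches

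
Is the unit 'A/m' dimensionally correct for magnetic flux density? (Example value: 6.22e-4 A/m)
No

magnetic flux density has SI base units: kg / (A * s^2)
A/m does NOT reduce to kg / (A * s^2); a valid unit for magnetic flux density would be e.g. T.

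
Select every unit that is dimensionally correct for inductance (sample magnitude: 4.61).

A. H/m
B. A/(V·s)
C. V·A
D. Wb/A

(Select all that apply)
D

inductance has SI base units: kg * m^2 / (A^2 * s^2)

Checking each option against kg * m^2 / (A^2 * s^2):
  A. H/m: ✗ does not match
  B. A/(V·s): ✗ does not match
  C. V·A: ✗ does not match
  D. Wb/A: ✓ matches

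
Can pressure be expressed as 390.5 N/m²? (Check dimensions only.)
Yes

pressure has SI base units: kg / (m * s^2)
N/m² reduces to the same SI base units, so it is a valid unit for pressure.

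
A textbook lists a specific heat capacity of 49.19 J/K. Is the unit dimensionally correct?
No

specific heat capacity has SI base units: m^2 / (s^2 * K)
J/K does NOT reduce to m^2 / (s^2 * K); a valid unit for specific heat capacity would be e.g. J/(kg·K).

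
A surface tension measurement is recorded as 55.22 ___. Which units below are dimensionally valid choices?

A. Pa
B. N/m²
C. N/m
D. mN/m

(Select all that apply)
C, D

surface tension has SI base units: kg / s^2

Checking each option against kg / s^2:
  A. Pa: ✗ does not match
  B. N/m²: ✗ does not match
  C. N/m: ✓ matches
  D. mN/m: ✓ matches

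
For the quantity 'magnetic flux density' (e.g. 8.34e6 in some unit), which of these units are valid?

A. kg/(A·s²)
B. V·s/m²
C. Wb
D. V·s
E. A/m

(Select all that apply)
A, B

magnetic flux density has SI base units: kg / (A * s^2)

Checking each option against kg / (A * s^2):
  A. kg/(A·s²): ✓ matches
  B. V·s/m²: ✓ matches
  C. Wb: ✗ does not match
  D. V·s: ✗ does not match
  E. A/m: ✗ does not match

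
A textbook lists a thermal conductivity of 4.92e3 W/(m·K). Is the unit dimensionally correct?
Yes

thermal conductivity has SI base units: kg * m / (s^3 * K)
W/(m·K) reduces to the same SI base units, so it is a valid unit for thermal conductivity.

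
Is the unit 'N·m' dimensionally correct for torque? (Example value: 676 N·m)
Yes

torque has SI base units: kg * m^2 / s^2
N·m reduces to the same SI base units, so it is a valid unit for torque.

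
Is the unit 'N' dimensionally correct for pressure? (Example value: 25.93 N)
No

pressure has SI base units: kg / (m * s^2)
N does NOT reduce to kg / (m * s^2); a valid unit for pressure would be e.g. Pa.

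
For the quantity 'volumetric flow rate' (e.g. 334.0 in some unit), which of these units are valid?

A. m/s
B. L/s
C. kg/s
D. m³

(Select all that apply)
B

volumetric flow rate has SI base units: m^3 / s

Checking each option against m^3 / s:
  A. m/s: ✗ does not match
  B. L/s: ✓ matches
  C. kg/s: ✗ does not match
  D. m³: ✗ does not match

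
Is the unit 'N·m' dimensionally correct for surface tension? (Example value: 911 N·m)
No

surface tension has SI base units: kg / s^2
N·m does NOT reduce to kg / s^2; a valid unit for surface tension would be e.g. N/m.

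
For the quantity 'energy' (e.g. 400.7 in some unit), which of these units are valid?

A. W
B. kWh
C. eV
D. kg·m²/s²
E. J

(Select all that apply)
B, C, D, E

energy has SI base units: kg * m^2 / s^2

Checking each option against kg * m^2 / s^2:
  A. W: ✗ does not match
  B. kWh: ✓ matches
  C. eV: ✓ matches
  D. kg·m²/s²: ✓ matches
  E. J: ✓ matches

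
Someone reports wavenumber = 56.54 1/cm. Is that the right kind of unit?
Yes

wavenumber has SI base units: 1 / m
1/cm reduces to the same SI base units, so it is a valid unit for wavenumber.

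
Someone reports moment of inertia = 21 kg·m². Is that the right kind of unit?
Yes

moment of inertia has SI base units: kg * m^2
kg·m² reduces to the same SI base units, so it is a valid unit for moment of inertia.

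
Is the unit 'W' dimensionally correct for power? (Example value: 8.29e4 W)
Yes

power has SI base units: kg * m^2 / s^3
W reduces to the same SI base units, so it is a valid unit for power.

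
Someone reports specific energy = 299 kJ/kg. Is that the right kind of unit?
Yes

specific energy has SI base units: m^2 / s^2
kJ/kg reduces to the same SI base units, so it is a valid unit for specific energy.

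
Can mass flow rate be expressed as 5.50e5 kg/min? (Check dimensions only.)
Yes

mass flow rate has SI base units: kg / s
kg/min reduces to the same SI base units, so it is a valid unit for mass flow rate.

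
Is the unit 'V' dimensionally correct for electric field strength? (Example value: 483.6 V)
No

electric field strength has SI base units: kg * m / (A * s^3)
V does NOT reduce to kg * m / (A * s^3); a valid unit for electric field strength would be e.g. V/m.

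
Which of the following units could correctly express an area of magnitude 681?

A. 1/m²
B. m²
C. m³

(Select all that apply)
B

area has SI base units: m^2

Checking each option against m^2:
  A. 1/m²: ✗ does not match
  B. m²: ✓ matches
  C. m³: ✗ does not match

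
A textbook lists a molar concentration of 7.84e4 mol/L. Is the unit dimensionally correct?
Yes

molar concentration has SI base units: mol / m^3
mol/L reduces to the same SI base units, so it is a valid unit for molar concentration.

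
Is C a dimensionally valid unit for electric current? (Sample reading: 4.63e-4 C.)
No

electric current has SI base units: A
C does NOT reduce to A; a valid unit for electric current would be e.g. A.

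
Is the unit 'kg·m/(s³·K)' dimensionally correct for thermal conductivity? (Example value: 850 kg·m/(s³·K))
Yes

thermal conductivity has SI base units: kg * m / (s^3 * K)
kg·m/(s³·K) reduces to the same SI base units, so it is a valid unit for thermal conductivity.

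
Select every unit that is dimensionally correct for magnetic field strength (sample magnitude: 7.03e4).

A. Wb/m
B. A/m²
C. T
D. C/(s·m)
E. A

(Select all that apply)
D

magnetic field strength has SI base units: A / m

Checking each option against A / m:
  A. Wb/m: ✗ does not match
  B. A/m²: ✗ does not match
  C. T: ✗ does not match
  D. C/(s·m): ✓ matches
  E. A: ✗ does not match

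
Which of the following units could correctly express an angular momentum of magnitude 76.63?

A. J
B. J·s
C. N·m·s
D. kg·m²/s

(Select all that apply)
B, C, D

angular momentum has SI base units: kg * m^2 / s

Checking each option against kg * m^2 / s:
  A. J: ✗ does not match
  B. J·s: ✓ matches
  C. N·m·s: ✓ matches
  D. kg·m²/s: ✓ matches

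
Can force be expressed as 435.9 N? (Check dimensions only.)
Yes

force has SI base units: kg * m / s^2
N reduces to the same SI base units, so it is a valid unit for force.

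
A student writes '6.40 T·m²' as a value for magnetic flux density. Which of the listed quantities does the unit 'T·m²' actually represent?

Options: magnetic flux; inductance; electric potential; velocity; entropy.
magnetic flux

magnetic flux density should have units dimensionally equivalent to kg / (A * s^2) (e.g. T).
The given unit 'T·m²' reduces to kg * m^2 / (A * s^2). Of the listed options, that is the dimensionality of magnetic flux.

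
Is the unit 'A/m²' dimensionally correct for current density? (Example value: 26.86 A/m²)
Yes

current density has SI base units: A / m^2
A/m² reduces to the same SI base units, so it is a valid unit for current density.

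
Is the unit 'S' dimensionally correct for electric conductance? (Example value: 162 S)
Yes

electric conductance has SI base units: A^2 * s^3 / (kg * m^2)
S reduces to the same SI base units, so it is a valid unit for electric conductance.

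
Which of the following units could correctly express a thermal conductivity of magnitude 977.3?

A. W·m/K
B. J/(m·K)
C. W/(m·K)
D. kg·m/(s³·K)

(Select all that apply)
C, D

thermal conductivity has SI base units: kg * m / (s^3 * K)

Checking each option against kg * m / (s^3 * K):
  A. W·m/K: ✗ does not match
  B. J/(m·K): ✗ does not match
  C. W/(m·K): ✓ matches
  D. kg·m/(s³·K): ✓ matches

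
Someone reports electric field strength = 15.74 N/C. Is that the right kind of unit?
Yes

electric field strength has SI base units: kg * m / (A * s^3)
N/C reduces to the same SI base units, so it is a valid unit for electric field strength.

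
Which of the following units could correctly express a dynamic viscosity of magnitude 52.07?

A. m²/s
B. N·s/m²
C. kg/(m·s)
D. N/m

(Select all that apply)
B, C

dynamic viscosity has SI base units: kg / (m * s)

Checking each option against kg / (m * s):
  A. m²/s: ✗ does not match
  B. N·s/m²: ✓ matches
  C. kg/(m·s): ✓ matches
  D. N/m: ✗ does not match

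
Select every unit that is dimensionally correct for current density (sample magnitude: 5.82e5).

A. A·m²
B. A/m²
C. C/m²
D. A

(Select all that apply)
B

current density has SI base units: A / m^2

Checking each option against A / m^2:
  A. A·m²: ✗ does not match
  B. A/m²: ✓ matches
  C. C/m²: ✗ does not match
  D. A: ✗ does not match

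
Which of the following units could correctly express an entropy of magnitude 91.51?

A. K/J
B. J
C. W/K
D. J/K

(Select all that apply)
D

entropy has SI base units: kg * m^2 / (s^2 * K)

Checking each option against kg * m^2 / (s^2 * K):
  A. K/J: ✗ does not match
  B. J: ✗ does not match
  C. W/K: ✗ does not match
  D. J/K: ✓ matches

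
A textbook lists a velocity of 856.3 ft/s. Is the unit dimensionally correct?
Yes

velocity has SI base units: m / s
ft/s reduces to the same SI base units, so it is a valid unit for velocity.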